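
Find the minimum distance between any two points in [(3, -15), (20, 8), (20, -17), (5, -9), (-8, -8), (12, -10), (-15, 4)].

Computing all pairwise distances among 7 points:

d((3, -15), (20, 8)) = 28.6007
d((3, -15), (20, -17)) = 17.1172
d((3, -15), (5, -9)) = 6.3246 <-- minimum
d((3, -15), (-8, -8)) = 13.0384
d((3, -15), (12, -10)) = 10.2956
d((3, -15), (-15, 4)) = 26.1725
d((20, 8), (20, -17)) = 25.0
d((20, 8), (5, -9)) = 22.6716
d((20, 8), (-8, -8)) = 32.249
d((20, 8), (12, -10)) = 19.6977
d((20, 8), (-15, 4)) = 35.2278
d((20, -17), (5, -9)) = 17.0
d((20, -17), (-8, -8)) = 29.4109
d((20, -17), (12, -10)) = 10.6301
d((20, -17), (-15, 4)) = 40.8167
d((5, -9), (-8, -8)) = 13.0384
d((5, -9), (12, -10)) = 7.0711
d((5, -9), (-15, 4)) = 23.8537
d((-8, -8), (12, -10)) = 20.0998
d((-8, -8), (-15, 4)) = 13.8924
d((12, -10), (-15, 4)) = 30.4138

Closest pair: (3, -15) and (5, -9) with distance 6.3246

The closest pair is (3, -15) and (5, -9) with Euclidean distance 6.3246. For 7 points, brute-force pairwise comparison is shown above. For large n, the divide-and-conquer algorithm (sort by x, recurse on halves, check the dividing strip) achieves O(n log n).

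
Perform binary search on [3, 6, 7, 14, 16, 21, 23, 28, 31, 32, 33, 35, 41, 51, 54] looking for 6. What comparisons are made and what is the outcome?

Binary search for 6 in [3, 6, 7, 14, 16, 21, 23, 28, 31, 32, 33, 35, 41, 51, 54]:

lo=0, hi=14, mid=7, arr[mid]=28 -> 28 > 6, search left half
lo=0, hi=6, mid=3, arr[mid]=14 -> 14 > 6, search left half
lo=0, hi=2, mid=1, arr[mid]=6 -> Found target at index 1!

Binary search finds 6 at index 1 after 3 comparisons. The search repeatedly halves the search space by comparing with the middle element.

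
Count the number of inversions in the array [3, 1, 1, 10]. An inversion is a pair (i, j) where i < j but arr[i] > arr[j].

Finding inversions in [3, 1, 1, 10]:

(0, 1): arr[0]=3 > arr[1]=1
(0, 2): arr[0]=3 > arr[2]=1

Total inversions: 2

The array has 2 inversion(s): (0,1), (0,2). Each pair (i,j) satisfies i < j and arr[i] > arr[j].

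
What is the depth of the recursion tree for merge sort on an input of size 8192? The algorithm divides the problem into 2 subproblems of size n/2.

For divide and conquer with division factor 2:

Problem sizes at each level:
Level 0: 8192
Level 1: 4096
Level 2: 2048
Level 3: 1024
Level 4: 512
Level 5: 256
Level 6: 128
Level 7: 64
Level 8: 32
Level 9: 16
Level 10: 8
Level 11: 4
Level 12: 2
Level 13: 1

The root is level 0 and the size-1 base case is level 13 (the tree spans levels 0 through 13, i.e. 14 levels counting the root), so the depth is the number of divisions: log_2(8192) = 13

The recursion tree depth is log_2(8192) = 13. At each level, the problem size is divided by 2, so it takes 13 divisions to reduce to a base case of size 1. The algorithm makes 2 recursive calls at each level.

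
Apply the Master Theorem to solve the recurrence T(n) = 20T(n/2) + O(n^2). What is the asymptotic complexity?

Master Theorem for T(n) = 20T(n/2) + O(n^2):

a = 20, b = 2, c = 2
log_b(a) = log_2(20) = 4.3219

Case 1: c = 2 < log_2(20) = 4.3219
T(n) = O(n^(log_2 20))

For T(n) = 20T(n/2) + O(n^2): log_2(20) = 4.3219. This is Case 1 of the Master Theorem (c < log_b(a), work dominated by leaves), giving O(n^(log_2 20)).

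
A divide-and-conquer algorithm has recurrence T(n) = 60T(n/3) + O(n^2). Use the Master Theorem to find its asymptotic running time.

Master Theorem for T(n) = 60T(n/3) + O(n^2):

a = 60, b = 3, c = 2
log_b(a) = log_3(60) = 3.7268

Case 1: c = 2 < log_3(60) = 3.7268
T(n) = O(n^(log_3 60))

For T(n) = 60T(n/3) + O(n^2): log_3(60) = 3.7268. This is Case 1 of the Master Theorem (c < log_b(a), work dominated by leaves), giving O(n^(log_3 60)).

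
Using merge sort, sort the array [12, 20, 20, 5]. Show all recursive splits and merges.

Merge sort trace:

Split: [12, 20, 20, 5] -> [12, 20] and [20, 5]
  Split: [12, 20] -> [12] and [20]
  Merge: [12] + [20] -> [12, 20]
  Split: [20, 5] -> [20] and [5]
  Merge: [20] + [5] -> [5, 20]
Merge: [12, 20] + [5, 20] -> [5, 12, 20, 20]

Final sorted array: [5, 12, 20, 20]

The merge sort proceeds by recursively splitting the array and merging sorted halves.
After all merges, the sorted array is [5, 12, 20, 20].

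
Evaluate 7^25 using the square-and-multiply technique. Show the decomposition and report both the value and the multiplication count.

Computing 7^25 by squaring (build up from 7^1; each line after the first costs one multiplication):

7^1 = 7
7^2 = (7^1)^2 = 7^2 = 49
7^3 = 7 * 7^2 = 7 * 49 = 343
7^6 = (7^3)^2 = 343^2 = 117649
7^12 = (7^6)^2 = 117649^2 = 13841287201
7^24 = (7^12)^2 = 13841287201^2 = 191581231380566414401
7^25 = 7 * 7^24 = 7 * 191581231380566414401 = 1341068619663964900807

Result: 1341068619663964900807
Multiplications needed: 6 (6 lines after 7^1)

7^25 = 1341068619663964900807. Using exponentiation by squaring, this requires 6 multiplications. The key idea: if the exponent is even, square the half-power; if odd, multiply by the base once.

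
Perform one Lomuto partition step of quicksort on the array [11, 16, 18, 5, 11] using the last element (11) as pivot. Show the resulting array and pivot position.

Lomuto partition with pivot = 11:

Initial array: [11, 16, 18, 5, 11]

arr[0]=11 <= 11: swap with position 0, array becomes [11, 16, 18, 5, 11]
arr[1]=16 > 11: no swap
arr[2]=18 > 11: no swap
arr[3]=5 <= 11: swap with position 1, array becomes [11, 5, 18, 16, 11]

Place pivot at position 2: [11, 5, 11, 16, 18]
Pivot position: 2

After partitioning with pivot 11, the array becomes [11, 5, 11, 16, 18]. The pivot is placed at index 2. All elements to the left of the pivot are <= 11, and all elements to the right are > 11.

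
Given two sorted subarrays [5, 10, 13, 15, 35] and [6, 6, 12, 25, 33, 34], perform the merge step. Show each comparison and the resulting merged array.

Merging process:

Compare 5 vs 6: take 5 from left. Merged: [5]
Compare 10 vs 6: take 6 from right. Merged: [5, 6]
Compare 10 vs 6: take 6 from right. Merged: [5, 6, 6]
Compare 10 vs 12: take 10 from left. Merged: [5, 6, 6, 10]
Compare 13 vs 12: take 12 from right. Merged: [5, 6, 6, 10, 12]
Compare 13 vs 25: take 13 from left. Merged: [5, 6, 6, 10, 12, 13]
Compare 15 vs 25: take 15 from left. Merged: [5, 6, 6, 10, 12, 13, 15]
Compare 35 vs 25: take 25 from right. Merged: [5, 6, 6, 10, 12, 13, 15, 25]
Compare 35 vs 33: take 33 from right. Merged: [5, 6, 6, 10, 12, 13, 15, 25, 33]
Compare 35 vs 34: take 34 from right. Merged: [5, 6, 6, 10, 12, 13, 15, 25, 33, 34]
Append remaining from left: [35]. Merged: [5, 6, 6, 10, 12, 13, 15, 25, 33, 34, 35]

Final merged array: [5, 6, 6, 10, 12, 13, 15, 25, 33, 34, 35]
Total comparisons: 10

The merged array is [5, 6, 6, 10, 12, 13, 15, 25, 33, 34, 35], requiring 10 comparisons. The merge step runs in O(n) time where n is the total number of elements.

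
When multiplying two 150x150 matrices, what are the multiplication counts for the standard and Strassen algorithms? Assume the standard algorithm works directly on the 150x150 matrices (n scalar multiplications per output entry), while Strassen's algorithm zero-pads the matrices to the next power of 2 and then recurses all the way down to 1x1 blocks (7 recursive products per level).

Matrix multiplication for 150x150 matrices:

Strassen's algorithm requires power-of-2 dimensions. Pad 150x150 to 256x256 (next power of 2).

Standard algorithm: 150^3 = 3375000 multiplications
Strassen's algorithm: 7^(log2(256)) = 7^8 = 5764801 multiplications
Difference: 3375000 - 5764801 = -2389801 (Strassen uses MORE here due to padding overhead — for small or just-over-power-of-2 n, padding can outweigh the per-level savings)

Standard: 3375000 multiplications (150^3). Strassen: 5764801 multiplications (7^8, after padding to 256x256). Strassen reduces 8 recursive multiplications to 7 at each level.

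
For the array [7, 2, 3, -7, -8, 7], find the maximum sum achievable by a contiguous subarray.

Using Kadane's algorithm on [7, 2, 3, -7, -8, 7]:

Scanning through the array:
Position 1 (value 2): max_ending_here = 9, max_so_far = 9
Position 2 (value 3): max_ending_here = 12, max_so_far = 12
Position 3 (value -7): max_ending_here = 5, max_so_far = 12
Position 4 (value -8): max_ending_here = -3, max_so_far = 12
Position 5 (value 7): max_ending_here = 7, max_so_far = 12

Maximum subarray: [7, 2, 3]
Maximum sum: 12

The maximum subarray is [7, 2, 3] with sum 12. This subarray runs from index 0 to index 2.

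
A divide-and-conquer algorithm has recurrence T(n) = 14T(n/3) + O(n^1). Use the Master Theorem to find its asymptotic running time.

Master Theorem for T(n) = 14T(n/3) + O(n^1):

a = 14, b = 3, c = 1
log_b(a) = log_3(14) = 2.4022

Case 1: c = 1 < log_3(14) = 2.4022
T(n) = O(n^(log_3 14))

For T(n) = 14T(n/3) + O(n^1): log_3(14) = 2.4022. This is Case 1 of the Master Theorem (c < log_b(a), work dominated by leaves), giving O(n^(log_3 14)).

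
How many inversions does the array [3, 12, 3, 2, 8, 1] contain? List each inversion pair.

Finding inversions in [3, 12, 3, 2, 8, 1]:

(0, 3): arr[0]=3 > arr[3]=2
(0, 5): arr[0]=3 > arr[5]=1
(1, 2): arr[1]=12 > arr[2]=3
(1, 3): arr[1]=12 > arr[3]=2
(1, 4): arr[1]=12 > arr[4]=8
(1, 5): arr[1]=12 > arr[5]=1
(2, 3): arr[2]=3 > arr[3]=2
(2, 5): arr[2]=3 > arr[5]=1
(3, 5): arr[3]=2 > arr[5]=1
(4, 5): arr[4]=8 > arr[5]=1

Total inversions: 10

The array has 10 inversion(s): (0,3), (0,5), (1,2), (1,3), (1,4), (1,5), (2,3), (2,5), (3,5), (4,5). Each pair (i,j) satisfies i < j and arr[i] > arr[j].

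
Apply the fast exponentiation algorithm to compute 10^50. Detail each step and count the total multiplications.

Computing 10^50 by squaring (build up from 10^1; each line after the first costs one multiplication):

10^1 = 10
10^2 = (10^1)^2 = 10^2 = 100
10^3 = 10 * 10^2 = 10 * 100 = 1000
10^6 = (10^3)^2 = 1000^2 = 1000000
10^12 = (10^6)^2 = 1000000^2 = 1000000000000
10^24 = (10^12)^2 = 1000000000000^2 = 1000000000000000000000000
10^25 = 10 * 10^24 = 10 * 1000000000000000000000000 = 10000000000000000000000000
10^50 = (10^25)^2 = 10000000000000000000000000^2 = 100000000000000000000000000000000000000000000000000

Result: 100000000000000000000000000000000000000000000000000
Multiplications needed: 7 (7 lines after 10^1)

10^50 = 100000000000000000000000000000000000000000000000000. Using exponentiation by squaring, this requires 7 multiplications. The key idea: if the exponent is even, square the half-power; if odd, multiply by the base once.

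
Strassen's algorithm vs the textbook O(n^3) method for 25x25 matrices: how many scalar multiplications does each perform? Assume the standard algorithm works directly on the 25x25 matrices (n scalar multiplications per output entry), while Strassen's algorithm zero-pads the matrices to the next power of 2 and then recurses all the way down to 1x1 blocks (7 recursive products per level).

Matrix multiplication for 25x25 matrices:

Strassen's algorithm requires power-of-2 dimensions. Pad 25x25 to 32x32 (next power of 2).

Standard algorithm: 25^3 = 15625 multiplications
Strassen's algorithm: 7^(log2(32)) = 7^5 = 16807 multiplications
Difference: 15625 - 16807 = -1182 (Strassen uses MORE here due to padding overhead — for small or just-over-power-of-2 n, padding can outweigh the per-level savings)

Standard: 15625 multiplications (25^3). Strassen: 16807 multiplications (7^5, after padding to 32x32). Strassen reduces 8 recursive multiplications to 7 at each level.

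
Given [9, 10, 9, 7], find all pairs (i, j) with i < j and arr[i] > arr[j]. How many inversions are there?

Finding inversions in [9, 10, 9, 7]:

(0, 3): arr[0]=9 > arr[3]=7
(1, 2): arr[1]=10 > arr[2]=9
(1, 3): arr[1]=10 > arr[3]=7
(2, 3): arr[2]=9 > arr[3]=7

Total inversions: 4

The array has 4 inversion(s): (0,3), (1,2), (1,3), (2,3). Each pair (i,j) satisfies i < j and arr[i] > arr[j].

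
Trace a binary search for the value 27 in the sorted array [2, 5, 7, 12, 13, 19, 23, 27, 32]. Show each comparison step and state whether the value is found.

Binary search for 27 in [2, 5, 7, 12, 13, 19, 23, 27, 32]:

lo=0, hi=8, mid=4, arr[mid]=13 -> 13 < 27, search right half
lo=5, hi=8, mid=6, arr[mid]=23 -> 23 < 27, search right half
lo=7, hi=8, mid=7, arr[mid]=27 -> Found target at index 7!

Binary search finds 27 at index 7 after 3 comparisons. The search repeatedly halves the search space by comparing with the middle element.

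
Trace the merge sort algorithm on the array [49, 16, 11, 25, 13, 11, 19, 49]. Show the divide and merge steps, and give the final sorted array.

Merge sort trace:

Split: [49, 16, 11, 25, 13, 11, 19, 49] -> [49, 16, 11, 25] and [13, 11, 19, 49]
  Split: [49, 16, 11, 25] -> [49, 16] and [11, 25]
    Split: [49, 16] -> [49] and [16]
    Merge: [49] + [16] -> [16, 49]
    Split: [11, 25] -> [11] and [25]
    Merge: [11] + [25] -> [11, 25]
  Merge: [16, 49] + [11, 25] -> [11, 16, 25, 49]
  Split: [13, 11, 19, 49] -> [13, 11] and [19, 49]
    Split: [13, 11] -> [13] and [11]
    Merge: [13] + [11] -> [11, 13]
    Split: [19, 49] -> [19] and [49]
    Merge: [19] + [49] -> [19, 49]
  Merge: [11, 13] + [19, 49] -> [11, 13, 19, 49]
Merge: [11, 16, 25, 49] + [11, 13, 19, 49] -> [11, 11, 13, 16, 19, 25, 49, 49]

Final sorted array: [11, 11, 13, 16, 19, 25, 49, 49]

The merge sort proceeds by recursively splitting the array and merging sorted halves.
After all merges, the sorted array is [11, 11, 13, 16, 19, 25, 49, 49].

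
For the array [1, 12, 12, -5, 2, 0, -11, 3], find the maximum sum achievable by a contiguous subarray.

Using Kadane's algorithm on [1, 12, 12, -5, 2, 0, -11, 3]:

Scanning through the array:
Position 1 (value 12): max_ending_here = 13, max_so_far = 13
Position 2 (value 12): max_ending_here = 25, max_so_far = 25
Position 3 (value -5): max_ending_here = 20, max_so_far = 25
Position 4 (value 2): max_ending_here = 22, max_so_far = 25
Position 5 (value 0): max_ending_here = 22, max_so_far = 25
Position 6 (value -11): max_ending_here = 11, max_so_far = 25
Position 7 (value 3): max_ending_here = 14, max_so_far = 25

Maximum subarray: [1, 12, 12]
Maximum sum: 25

The maximum subarray is [1, 12, 12] with sum 25. This subarray runs from index 0 to index 2.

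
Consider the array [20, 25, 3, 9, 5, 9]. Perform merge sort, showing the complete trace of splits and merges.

Merge sort trace:

Split: [20, 25, 3, 9, 5, 9] -> [20, 25, 3] and [9, 5, 9]
  Split: [20, 25, 3] -> [20] and [25, 3]
    Split: [25, 3] -> [25] and [3]
    Merge: [25] + [3] -> [3, 25]
  Merge: [20] + [3, 25] -> [3, 20, 25]
  Split: [9, 5, 9] -> [9] and [5, 9]
    Split: [5, 9] -> [5] and [9]
    Merge: [5] + [9] -> [5, 9]
  Merge: [9] + [5, 9] -> [5, 9, 9]
Merge: [3, 20, 25] + [5, 9, 9] -> [3, 5, 9, 9, 20, 25]

Final sorted array: [3, 5, 9, 9, 20, 25]

The merge sort proceeds by recursively splitting the array and merging sorted halves.
After all merges, the sorted array is [3, 5, 9, 9, 20, 25].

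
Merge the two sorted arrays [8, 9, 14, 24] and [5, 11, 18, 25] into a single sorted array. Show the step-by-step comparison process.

Merging process:

Compare 8 vs 5: take 5 from right. Merged: [5]
Compare 8 vs 11: take 8 from left. Merged: [5, 8]
Compare 9 vs 11: take 9 from left. Merged: [5, 8, 9]
Compare 14 vs 11: take 11 from right. Merged: [5, 8, 9, 11]
Compare 14 vs 18: take 14 from left. Merged: [5, 8, 9, 11, 14]
Compare 24 vs 18: take 18 from right. Merged: [5, 8, 9, 11, 14, 18]
Compare 24 vs 25: take 24 from left. Merged: [5, 8, 9, 11, 14, 18, 24]
Append remaining from right: [25]. Merged: [5, 8, 9, 11, 14, 18, 24, 25]

Final merged array: [5, 8, 9, 11, 14, 18, 24, 25]
Total comparisons: 7

The merged array is [5, 8, 9, 11, 14, 18, 24, 25], requiring 7 comparisons. The merge step runs in O(n) time where n is the total number of elements.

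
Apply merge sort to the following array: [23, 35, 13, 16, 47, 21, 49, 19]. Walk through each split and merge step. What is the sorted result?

Merge sort trace:

Split: [23, 35, 13, 16, 47, 21, 49, 19] -> [23, 35, 13, 16] and [47, 21, 49, 19]
  Split: [23, 35, 13, 16] -> [23, 35] and [13, 16]
    Split: [23, 35] -> [23] and [35]
    Merge: [23] + [35] -> [23, 35]
    Split: [13, 16] -> [13] and [16]
    Merge: [13] + [16] -> [13, 16]
  Merge: [23, 35] + [13, 16] -> [13, 16, 23, 35]
  Split: [47, 21, 49, 19] -> [47, 21] and [49, 19]
    Split: [47, 21] -> [47] and [21]
    Merge: [47] + [21] -> [21, 47]
    Split: [49, 19] -> [49] and [19]
    Merge: [49] + [19] -> [19, 49]
  Merge: [21, 47] + [19, 49] -> [19, 21, 47, 49]
Merge: [13, 16, 23, 35] + [19, 21, 47, 49] -> [13, 16, 19, 21, 23, 35, 47, 49]

Final sorted array: [13, 16, 19, 21, 23, 35, 47, 49]

The merge sort proceeds by recursively splitting the array and merging sorted halves.
After all merges, the sorted array is [13, 16, 19, 21, 23, 35, 47, 49].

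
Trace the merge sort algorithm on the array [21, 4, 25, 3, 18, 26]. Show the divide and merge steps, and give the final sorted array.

Merge sort trace:

Split: [21, 4, 25, 3, 18, 26] -> [21, 4, 25] and [3, 18, 26]
  Split: [21, 4, 25] -> [21] and [4, 25]
    Split: [4, 25] -> [4] and [25]
    Merge: [4] + [25] -> [4, 25]
  Merge: [21] + [4, 25] -> [4, 21, 25]
  Split: [3, 18, 26] -> [3] and [18, 26]
    Split: [18, 26] -> [18] and [26]
    Merge: [18] + [26] -> [18, 26]
  Merge: [3] + [18, 26] -> [3, 18, 26]
Merge: [4, 21, 25] + [3, 18, 26] -> [3, 4, 18, 21, 25, 26]

Final sorted array: [3, 4, 18, 21, 25, 26]

The merge sort proceeds by recursively splitting the array and merging sorted halves.
After all merges, the sorted array is [3, 4, 18, 21, 25, 26].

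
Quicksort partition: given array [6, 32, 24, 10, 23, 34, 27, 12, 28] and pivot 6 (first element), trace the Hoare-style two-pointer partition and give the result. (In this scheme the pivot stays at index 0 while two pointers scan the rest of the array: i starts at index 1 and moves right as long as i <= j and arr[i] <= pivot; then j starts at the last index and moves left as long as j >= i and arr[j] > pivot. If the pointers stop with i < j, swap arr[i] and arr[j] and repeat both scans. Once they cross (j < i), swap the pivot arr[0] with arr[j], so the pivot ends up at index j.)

Hoare-style two-pointer partition with pivot = 6:

Initial array: [6, 32, 24, 10, 23, 34, 27, 12, 28]

Pointers start at i = 1, j = 8.
i ends at 1, j ends at 0: the pointers have crossed (j < i), so scanning stops.

j = 0, so swapping arr[0] with arr[j] leaves the pivot at position 0: [6, 32, 24, 10, 23, 34, 27, 12, 28]
Pivot position: 0

After partitioning with pivot 6, the array becomes [6, 32, 24, 10, 23, 34, 27, 12, 28]. The pivot is placed at index 0. All elements to the left of the pivot are <= 6, and all elements to the right are > 6.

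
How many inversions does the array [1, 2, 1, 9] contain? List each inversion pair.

Finding inversions in [1, 2, 1, 9]:

(1, 2): arr[1]=2 > arr[2]=1

Total inversions: 1

The array has 1 inversion(s): (1,2). Each pair (i,j) satisfies i < j and arr[i] > arr[j].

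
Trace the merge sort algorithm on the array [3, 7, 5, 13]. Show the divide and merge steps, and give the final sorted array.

Merge sort trace:

Split: [3, 7, 5, 13] -> [3, 7] and [5, 13]
  Split: [3, 7] -> [3] and [7]
  Merge: [3] + [7] -> [3, 7]
  Split: [5, 13] -> [5] and [13]
  Merge: [5] + [13] -> [5, 13]
Merge: [3, 7] + [5, 13] -> [3, 5, 7, 13]

Final sorted array: [3, 5, 7, 13]

The merge sort proceeds by recursively splitting the array and merging sorted halves.
After all merges, the sorted array is [3, 5, 7, 13].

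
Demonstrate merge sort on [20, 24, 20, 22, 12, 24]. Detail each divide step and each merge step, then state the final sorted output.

Merge sort trace:

Split: [20, 24, 20, 22, 12, 24] -> [20, 24, 20] and [22, 12, 24]
  Split: [20, 24, 20] -> [20] and [24, 20]
    Split: [24, 20] -> [24] and [20]
    Merge: [24] + [20] -> [20, 24]
  Merge: [20] + [20, 24] -> [20, 20, 24]
  Split: [22, 12, 24] -> [22] and [12, 24]
    Split: [12, 24] -> [12] and [24]
    Merge: [12] + [24] -> [12, 24]
  Merge: [22] + [12, 24] -> [12, 22, 24]
Merge: [20, 20, 24] + [12, 22, 24] -> [12, 20, 20, 22, 24, 24]

Final sorted array: [12, 20, 20, 22, 24, 24]

The merge sort proceeds by recursively splitting the array and merging sorted halves.
After all merges, the sorted array is [12, 20, 20, 22, 24, 24].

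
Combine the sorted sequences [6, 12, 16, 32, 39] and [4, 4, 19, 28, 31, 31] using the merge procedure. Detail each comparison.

Merging process:

Compare 6 vs 4: take 4 from right. Merged: [4]
Compare 6 vs 4: take 4 from right. Merged: [4, 4]
Compare 6 vs 19: take 6 from left. Merged: [4, 4, 6]
Compare 12 vs 19: take 12 from left. Merged: [4, 4, 6, 12]
Compare 16 vs 19: take 16 from left. Merged: [4, 4, 6, 12, 16]
Compare 32 vs 19: take 19 from right. Merged: [4, 4, 6, 12, 16, 19]
Compare 32 vs 28: take 28 from right. Merged: [4, 4, 6, 12, 16, 19, 28]
Compare 32 vs 31: take 31 from right. Merged: [4, 4, 6, 12, 16, 19, 28, 31]
Compare 32 vs 31: take 31 from right. Merged: [4, 4, 6, 12, 16, 19, 28, 31, 31]
Append remaining from left: [32, 39]. Merged: [4, 4, 6, 12, 16, 19, 28, 31, 31, 32, 39]

Final merged array: [4, 4, 6, 12, 16, 19, 28, 31, 31, 32, 39]
Total comparisons: 9

The merged array is [4, 4, 6, 12, 16, 19, 28, 31, 31, 32, 39], requiring 9 comparisons. The merge step runs in O(n) time where n is the total number of elements.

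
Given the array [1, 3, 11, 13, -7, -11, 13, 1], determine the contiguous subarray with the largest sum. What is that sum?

Using Kadane's algorithm on [1, 3, 11, 13, -7, -11, 13, 1]:

Scanning through the array:
Position 1 (value 3): max_ending_here = 4, max_so_far = 4
Position 2 (value 11): max_ending_here = 15, max_so_far = 15
Position 3 (value 13): max_ending_here = 28, max_so_far = 28
Position 4 (value -7): max_ending_here = 21, max_so_far = 28
Position 5 (value -11): max_ending_here = 10, max_so_far = 28
Position 6 (value 13): max_ending_here = 23, max_so_far = 28
Position 7 (value 1): max_ending_here = 24, max_so_far = 28

Maximum subarray: [1, 3, 11, 13]
Maximum sum: 28

The maximum subarray is [1, 3, 11, 13] with sum 28. This subarray runs from index 0 to index 3.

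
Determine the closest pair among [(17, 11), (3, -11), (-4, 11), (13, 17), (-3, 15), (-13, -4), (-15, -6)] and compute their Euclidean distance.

Computing all pairwise distances among 7 points:

d((17, 11), (3, -11)) = 26.0768
d((17, 11), (-4, 11)) = 21.0
d((17, 11), (13, 17)) = 7.2111
d((17, 11), (-3, 15)) = 20.3961
d((17, 11), (-13, -4)) = 33.541
d((17, 11), (-15, -6)) = 36.2353
d((3, -11), (-4, 11)) = 23.0868
d((3, -11), (13, 17)) = 29.7321
d((3, -11), (-3, 15)) = 26.6833
d((3, -11), (-13, -4)) = 17.4642
d((3, -11), (-15, -6)) = 18.6815
d((-4, 11), (13, 17)) = 18.0278
d((-4, 11), (-3, 15)) = 4.1231
d((-4, 11), (-13, -4)) = 17.4929
d((-4, 11), (-15, -6)) = 20.2485
d((13, 17), (-3, 15)) = 16.1245
d((13, 17), (-13, -4)) = 33.4215
d((13, 17), (-15, -6)) = 36.2353
d((-3, 15), (-13, -4)) = 21.4709
d((-3, 15), (-15, -6)) = 24.1868
d((-13, -4), (-15, -6)) = 2.8284 <-- minimum

Closest pair: (-13, -4) and (-15, -6) with distance 2.8284

The closest pair is (-13, -4) and (-15, -6) with Euclidean distance 2.8284. For 7 points, brute-force pairwise comparison is shown above. For large n, the divide-and-conquer algorithm (sort by x, recurse on halves, check the dividing strip) achieves O(n log n).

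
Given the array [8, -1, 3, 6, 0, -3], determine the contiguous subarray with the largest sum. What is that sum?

Using Kadane's algorithm on [8, -1, 3, 6, 0, -3]:

Scanning through the array:
Position 1 (value -1): max_ending_here = 7, max_so_far = 8
Position 2 (value 3): max_ending_here = 10, max_so_far = 10
Position 3 (value 6): max_ending_here = 16, max_so_far = 16
Position 4 (value 0): max_ending_here = 16, max_so_far = 16
Position 5 (value -3): max_ending_here = 13, max_so_far = 16

Maximum subarray: [8, -1, 3, 6]
Maximum sum: 16

The maximum subarray is [8, -1, 3, 6] with sum 16. This subarray runs from index 0 to index 3.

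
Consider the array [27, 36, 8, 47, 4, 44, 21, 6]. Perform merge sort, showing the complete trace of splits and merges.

Merge sort trace:

Split: [27, 36, 8, 47, 4, 44, 21, 6] -> [27, 36, 8, 47] and [4, 44, 21, 6]
  Split: [27, 36, 8, 47] -> [27, 36] and [8, 47]
    Split: [27, 36] -> [27] and [36]
    Merge: [27] + [36] -> [27, 36]
    Split: [8, 47] -> [8] and [47]
    Merge: [8] + [47] -> [8, 47]
  Merge: [27, 36] + [8, 47] -> [8, 27, 36, 47]
  Split: [4, 44, 21, 6] -> [4, 44] and [21, 6]
    Split: [4, 44] -> [4] and [44]
    Merge: [4] + [44] -> [4, 44]
    Split: [21, 6] -> [21] and [6]
    Merge: [21] + [6] -> [6, 21]
  Merge: [4, 44] + [6, 21] -> [4, 6, 21, 44]
Merge: [8, 27, 36, 47] + [4, 6, 21, 44] -> [4, 6, 8, 21, 27, 36, 44, 47]

Final sorted array: [4, 6, 8, 21, 27, 36, 44, 47]

The merge sort proceeds by recursively splitting the array and merging sorted halves.
After all merges, the sorted array is [4, 6, 8, 21, 27, 36, 44, 47].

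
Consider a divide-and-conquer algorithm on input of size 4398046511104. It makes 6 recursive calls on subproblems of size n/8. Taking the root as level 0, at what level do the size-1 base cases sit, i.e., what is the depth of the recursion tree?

For divide and conquer with division factor 8:

Problem sizes at each level:
Level 0: 4398046511104
Level 1: 549755813888
Level 2: 68719476736
Level 3: 8589934592
Level 4: 1073741824
Level 5: 134217728
Level 6: 16777216
Level 7: 2097152
Level 8: 262144
Level 9: 32768
Level 10: 4096
Level 11: 512
Level 12: 64
Level 13: 8
Level 14: 1

The root is level 0 and the size-1 base case is level 14 (the tree spans levels 0 through 14, i.e. 15 levels counting the root), so the depth is the number of divisions: log_8(4398046511104) = 14

The recursion tree depth is log_8(4398046511104) = 14. At each level, the problem size is divided by 8, so it takes 14 divisions to reduce to a base case of size 1. The algorithm makes 6 recursive calls at each level.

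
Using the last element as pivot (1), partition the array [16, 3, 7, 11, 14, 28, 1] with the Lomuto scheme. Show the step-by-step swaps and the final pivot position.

Lomuto partition with pivot = 1:

Initial array: [16, 3, 7, 11, 14, 28, 1]

arr[0]=16 > 1: no swap
arr[1]=3 > 1: no swap
arr[2]=7 > 1: no swap
arr[3]=11 > 1: no swap
arr[4]=14 > 1: no swap
arr[5]=28 > 1: no swap

Place pivot at position 0: [1, 3, 7, 11, 14, 28, 16]
Pivot position: 0

After partitioning with pivot 1, the array becomes [1, 3, 7, 11, 14, 28, 16]. The pivot is placed at index 0. All elements to the left of the pivot are <= 1, and all elements to the right are > 1.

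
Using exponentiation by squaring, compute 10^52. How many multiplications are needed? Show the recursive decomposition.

Computing 10^52 by squaring (build up from 10^1; each line after the first costs one multiplication):

10^1 = 10
10^2 = (10^1)^2 = 10^2 = 100
10^3 = 10 * 10^2 = 10 * 100 = 1000
10^6 = (10^3)^2 = 1000^2 = 1000000
10^12 = (10^6)^2 = 1000000^2 = 1000000000000
10^13 = 10 * 10^12 = 10 * 1000000000000 = 10000000000000
10^26 = (10^13)^2 = 10000000000000^2 = 100000000000000000000000000
10^52 = (10^26)^2 = 100000000000000000000000000^2 = 10000000000000000000000000000000000000000000000000000

Result: 10000000000000000000000000000000000000000000000000000
Multiplications needed: 7 (7 lines after 10^1)

10^52 = 10000000000000000000000000000000000000000000000000000. Using exponentiation by squaring, this requires 7 multiplications. The key idea: if the exponent is even, square the half-power; if odd, multiply by the base once.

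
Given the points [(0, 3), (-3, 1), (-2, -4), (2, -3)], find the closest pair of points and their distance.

Computing all pairwise distances among 4 points:

d((0, 3), (-3, 1)) = 3.6056 <-- minimum
d((0, 3), (-2, -4)) = 7.2801
d((0, 3), (2, -3)) = 6.3246
d((-3, 1), (-2, -4)) = 5.099
d((-3, 1), (2, -3)) = 6.4031
d((-2, -4), (2, -3)) = 4.1231

Closest pair: (0, 3) and (-3, 1) with distance 3.6056

The closest pair is (0, 3) and (-3, 1) with Euclidean distance 3.6056. For 4 points, brute-force pairwise comparison is shown above. For large n, the divide-and-conquer algorithm (sort by x, recurse on halves, check the dividing strip) achieves O(n log n).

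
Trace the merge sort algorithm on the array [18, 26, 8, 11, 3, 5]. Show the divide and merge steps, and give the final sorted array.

Merge sort trace:

Split: [18, 26, 8, 11, 3, 5] -> [18, 26, 8] and [11, 3, 5]
  Split: [18, 26, 8] -> [18] and [26, 8]
    Split: [26, 8] -> [26] and [8]
    Merge: [26] + [8] -> [8, 26]
  Merge: [18] + [8, 26] -> [8, 18, 26]
  Split: [11, 3, 5] -> [11] and [3, 5]
    Split: [3, 5] -> [3] and [5]
    Merge: [3] + [5] -> [3, 5]
  Merge: [11] + [3, 5] -> [3, 5, 11]
Merge: [8, 18, 26] + [3, 5, 11] -> [3, 5, 8, 11, 18, 26]

Final sorted array: [3, 5, 8, 11, 18, 26]

The merge sort proceeds by recursively splitting the array and merging sorted halves.
After all merges, the sorted array is [3, 5, 8, 11, 18, 26].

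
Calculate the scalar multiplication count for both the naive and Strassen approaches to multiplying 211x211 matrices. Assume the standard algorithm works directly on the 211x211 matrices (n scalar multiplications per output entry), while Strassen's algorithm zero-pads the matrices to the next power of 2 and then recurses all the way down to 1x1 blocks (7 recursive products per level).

Matrix multiplication for 211x211 matrices:

Strassen's algorithm requires power-of-2 dimensions. Pad 211x211 to 256x256 (next power of 2).

Standard algorithm: 211^3 = 9393931 multiplications
Strassen's algorithm: 7^(log2(256)) = 7^8 = 5764801 multiplications
Savings: 9393931 - 5764801 = 3629130 multiplications

Standard: 9393931 multiplications (211^3). Strassen: 5764801 multiplications (7^8, after padding to 256x256). Strassen reduces 8 recursive multiplications to 7 at each level.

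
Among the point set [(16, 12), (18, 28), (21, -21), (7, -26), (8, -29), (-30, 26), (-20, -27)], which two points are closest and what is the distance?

Computing all pairwise distances among 7 points:

d((16, 12), (18, 28)) = 16.1245
d((16, 12), (21, -21)) = 33.3766
d((16, 12), (7, -26)) = 39.0512
d((16, 12), (8, -29)) = 41.7732
d((16, 12), (-30, 26)) = 48.0833
d((16, 12), (-20, -27)) = 53.0754
d((18, 28), (21, -21)) = 49.0918
d((18, 28), (7, -26)) = 55.109
d((18, 28), (8, -29)) = 57.8705
d((18, 28), (-30, 26)) = 48.0416
d((18, 28), (-20, -27)) = 66.8506
d((21, -21), (7, -26)) = 14.8661
d((21, -21), (8, -29)) = 15.2643
d((21, -21), (-30, 26)) = 69.3542
d((21, -21), (-20, -27)) = 41.4367
d((7, -26), (8, -29)) = 3.1623 <-- minimum
d((7, -26), (-30, 26)) = 63.8201
d((7, -26), (-20, -27)) = 27.0185
d((8, -29), (-30, 26)) = 66.8506
d((8, -29), (-20, -27)) = 28.0713
d((-30, 26), (-20, -27)) = 53.9351

Closest pair: (7, -26) and (8, -29) with distance 3.1623

The closest pair is (7, -26) and (8, -29) with Euclidean distance 3.1623. For 7 points, brute-force pairwise comparison is shown above. For large n, the divide-and-conquer algorithm (sort by x, recurse on halves, check the dividing strip) achieves O(n log n).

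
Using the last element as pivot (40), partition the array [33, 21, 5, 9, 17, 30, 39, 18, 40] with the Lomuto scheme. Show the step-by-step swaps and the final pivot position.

Lomuto partition with pivot = 40:

Initial array: [33, 21, 5, 9, 17, 30, 39, 18, 40]

arr[0]=33 <= 40: swap with position 0, array becomes [33, 21, 5, 9, 17, 30, 39, 18, 40]
arr[1]=21 <= 40: swap with position 1, array becomes [33, 21, 5, 9, 17, 30, 39, 18, 40]
arr[2]=5 <= 40: swap with position 2, array becomes [33, 21, 5, 9, 17, 30, 39, 18, 40]
arr[3]=9 <= 40: swap with position 3, array becomes [33, 21, 5, 9, 17, 30, 39, 18, 40]
arr[4]=17 <= 40: swap with position 4, array becomes [33, 21, 5, 9, 17, 30, 39, 18, 40]
arr[5]=30 <= 40: swap with position 5, array becomes [33, 21, 5, 9, 17, 30, 39, 18, 40]
arr[6]=39 <= 40: swap with position 6, array becomes [33, 21, 5, 9, 17, 30, 39, 18, 40]
arr[7]=18 <= 40: swap with position 7, array becomes [33, 21, 5, 9, 17, 30, 39, 18, 40]

Place pivot at position 8: [33, 21, 5, 9, 17, 30, 39, 18, 40]
Pivot position: 8

After partitioning with pivot 40, the array becomes [33, 21, 5, 9, 17, 30, 39, 18, 40]. The pivot is placed at index 8. All elements to the left of the pivot are <= 40, and all elements to the right are > 40.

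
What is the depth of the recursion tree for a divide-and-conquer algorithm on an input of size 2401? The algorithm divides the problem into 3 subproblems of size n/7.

For divide and conquer with division factor 7:

Problem sizes at each level:
Level 0: 2401
Level 1: 343
Level 2: 49
Level 3: 7
Level 4: 1

The root is level 0 and the size-1 base case is level 4 (the tree spans levels 0 through 4, i.e. 5 levels counting the root), so the depth is the number of divisions: log_7(2401) = 4

The recursion tree depth is log_7(2401) = 4. At each level, the problem size is divided by 7, so it takes 4 divisions to reduce to a base case of size 1. The algorithm makes 3 recursive calls at each level.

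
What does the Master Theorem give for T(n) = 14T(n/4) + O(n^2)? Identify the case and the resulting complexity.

Master Theorem for T(n) = 14T(n/4) + O(n^2):

a = 14, b = 4, c = 2
log_b(a) = log_4(14) = 1.9037

Case 3: c = 2 > log_4(14) = 1.9037
T(n) = O(n^2) = O(n^2)

For T(n) = 14T(n/4) + O(n^2): log_4(14) = 1.9037. This is Case 3 of the Master Theorem (c > log_b(a), work dominated by root), giving O(n^2).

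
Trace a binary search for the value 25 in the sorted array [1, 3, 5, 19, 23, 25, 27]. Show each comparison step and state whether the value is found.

Binary search for 25 in [1, 3, 5, 19, 23, 25, 27]:

lo=0, hi=6, mid=3, arr[mid]=19 -> 19 < 25, search right half
lo=4, hi=6, mid=5, arr[mid]=25 -> Found target at index 5!

Binary search finds 25 at index 5 after 2 comparisons. The search repeatedly halves the search space by comparing with the middle element.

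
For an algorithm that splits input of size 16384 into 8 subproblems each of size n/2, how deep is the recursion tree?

For divide and conquer with division factor 2:

Problem sizes at each level:
Level 0: 16384
Level 1: 8192
Level 2: 4096
Level 3: 2048
Level 4: 1024
Level 5: 512
Level 6: 256
Level 7: 128
Level 8: 64
Level 9: 32
Level 10: 16
Level 11: 8
Level 12: 4
Level 13: 2
Level 14: 1

The root is level 0 and the size-1 base case is level 14 (the tree spans levels 0 through 14, i.e. 15 levels counting the root), so the depth is the number of divisions: log_2(16384) = 14

The recursion tree depth is log_2(16384) = 14. At each level, the problem size is divided by 2, so it takes 14 divisions to reduce to a base case of size 1. The algorithm makes 8 recursive calls at each level.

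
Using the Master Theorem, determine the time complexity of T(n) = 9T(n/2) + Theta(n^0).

Master Theorem for T(n) = 9T(n/2) + O(n^0):

a = 9, b = 2, c = 0
log_b(a) = log_2(9) = 3.1699

Case 1: c = 0 < log_2(9) = 3.1699
T(n) = O(n^(log_2 9))

For T(n) = 9T(n/2) + O(n^0): log_2(9) = 3.1699. This is Case 1 of the Master Theorem (c < log_b(a), work dominated by leaves), giving O(n^(log_2 9)).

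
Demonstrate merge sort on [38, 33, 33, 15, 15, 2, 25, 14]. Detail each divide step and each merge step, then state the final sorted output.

Merge sort trace:

Split: [38, 33, 33, 15, 15, 2, 25, 14] -> [38, 33, 33, 15] and [15, 2, 25, 14]
  Split: [38, 33, 33, 15] -> [38, 33] and [33, 15]
    Split: [38, 33] -> [38] and [33]
    Merge: [38] + [33] -> [33, 38]
    Split: [33, 15] -> [33] and [15]
    Merge: [33] + [15] -> [15, 33]
  Merge: [33, 38] + [15, 33] -> [15, 33, 33, 38]
  Split: [15, 2, 25, 14] -> [15, 2] and [25, 14]
    Split: [15, 2] -> [15] and [2]
    Merge: [15] + [2] -> [2, 15]
    Split: [25, 14] -> [25] and [14]
    Merge: [25] + [14] -> [14, 25]
  Merge: [2, 15] + [14, 25] -> [2, 14, 15, 25]
Merge: [15, 33, 33, 38] + [2, 14, 15, 25] -> [2, 14, 15, 15, 25, 33, 33, 38]

Final sorted array: [2, 14, 15, 15, 25, 33, 33, 38]

The merge sort proceeds by recursively splitting the array and merging sorted halves.
After all merges, the sorted array is [2, 14, 15, 15, 25, 33, 33, 38].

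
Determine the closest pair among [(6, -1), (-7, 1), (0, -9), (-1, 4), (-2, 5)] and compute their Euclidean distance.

Computing all pairwise distances among 5 points:

d((6, -1), (-7, 1)) = 13.1529
d((6, -1), (0, -9)) = 10.0
d((6, -1), (-1, 4)) = 8.6023
d((6, -1), (-2, 5)) = 10.0
d((-7, 1), (0, -9)) = 12.2066
d((-7, 1), (-1, 4)) = 6.7082
d((-7, 1), (-2, 5)) = 6.4031
d((0, -9), (-1, 4)) = 13.0384
d((0, -9), (-2, 5)) = 14.1421
d((-1, 4), (-2, 5)) = 1.4142 <-- minimum

Closest pair: (-1, 4) and (-2, 5) with distance 1.4142

The closest pair is (-1, 4) and (-2, 5) with Euclidean distance 1.4142. For 5 points, brute-force pairwise comparison is shown above. For large n, the divide-and-conquer algorithm (sort by x, recurse on halves, check the dividing strip) achieves O(n log n).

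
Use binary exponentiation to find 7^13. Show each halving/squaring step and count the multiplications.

Computing 7^13 by squaring (build up from 7^1; each line after the first costs one multiplication):

7^1 = 7
7^2 = (7^1)^2 = 7^2 = 49
7^3 = 7 * 7^2 = 7 * 49 = 343
7^6 = (7^3)^2 = 343^2 = 117649
7^12 = (7^6)^2 = 117649^2 = 13841287201
7^13 = 7 * 7^12 = 7 * 13841287201 = 96889010407

Result: 96889010407
Multiplications needed: 5 (5 lines after 7^1)

7^13 = 96889010407. Using exponentiation by squaring, this requires 5 multiplications. The key idea: if the exponent is even, square the half-power; if odd, multiply by the base once.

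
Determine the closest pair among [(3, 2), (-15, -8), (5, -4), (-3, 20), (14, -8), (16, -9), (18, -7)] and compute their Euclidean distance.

Computing all pairwise distances among 7 points:

d((3, 2), (-15, -8)) = 20.5913
d((3, 2), (5, -4)) = 6.3246
d((3, 2), (-3, 20)) = 18.9737
d((3, 2), (14, -8)) = 14.8661
d((3, 2), (16, -9)) = 17.0294
d((3, 2), (18, -7)) = 17.4929
d((-15, -8), (5, -4)) = 20.3961
d((-15, -8), (-3, 20)) = 30.4631
d((-15, -8), (14, -8)) = 29.0
d((-15, -8), (16, -9)) = 31.0161
d((-15, -8), (18, -7)) = 33.0151
d((5, -4), (-3, 20)) = 25.2982
d((5, -4), (14, -8)) = 9.8489
d((5, -4), (16, -9)) = 12.083
d((5, -4), (18, -7)) = 13.3417
d((-3, 20), (14, -8)) = 32.7567
d((-3, 20), (16, -9)) = 34.6699
d((-3, 20), (18, -7)) = 34.2053
d((14, -8), (16, -9)) = 2.2361 <-- minimum
d((14, -8), (18, -7)) = 4.1231
d((16, -9), (18, -7)) = 2.8284

Closest pair: (14, -8) and (16, -9) with distance 2.2361

The closest pair is (14, -8) and (16, -9) with Euclidean distance 2.2361. For 7 points, brute-force pairwise comparison is shown above. For large n, the divide-and-conquer algorithm (sort by x, recurse on halves, check the dividing strip) achieves O(n log n).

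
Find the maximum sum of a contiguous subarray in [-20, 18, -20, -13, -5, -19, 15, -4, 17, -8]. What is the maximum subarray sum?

Using Kadane's algorithm on [-20, 18, -20, -13, -5, -19, 15, -4, 17, -8]:

Scanning through the array:
Position 1 (value 18): max_ending_here = 18, max_so_far = 18
Position 2 (value -20): max_ending_here = -2, max_so_far = 18
Position 3 (value -13): max_ending_here = -13, max_so_far = 18
Position 4 (value -5): max_ending_here = -5, max_so_far = 18
Position 5 (value -19): max_ending_here = -19, max_so_far = 18
Position 6 (value 15): max_ending_here = 15, max_so_far = 18
Position 7 (value -4): max_ending_here = 11, max_so_far = 18
Position 8 (value 17): max_ending_here = 28, max_so_far = 28
Position 9 (value -8): max_ending_here = 20, max_so_far = 28

Maximum subarray: [15, -4, 17]
Maximum sum: 28

The maximum subarray is [15, -4, 17] with sum 28. This subarray runs from index 6 to index 8.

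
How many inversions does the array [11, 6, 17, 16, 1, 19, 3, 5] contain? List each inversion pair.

Finding inversions in [11, 6, 17, 16, 1, 19, 3, 5]:

(0, 1): arr[0]=11 > arr[1]=6
(0, 4): arr[0]=11 > arr[4]=1
(0, 6): arr[0]=11 > arr[6]=3
(0, 7): arr[0]=11 > arr[7]=5
(1, 4): arr[1]=6 > arr[4]=1
(1, 6): arr[1]=6 > arr[6]=3
(1, 7): arr[1]=6 > arr[7]=5
(2, 3): arr[2]=17 > arr[3]=16
(2, 4): arr[2]=17 > arr[4]=1
(2, 6): arr[2]=17 > arr[6]=3
(2, 7): arr[2]=17 > arr[7]=5
(3, 4): arr[3]=16 > arr[4]=1
(3, 6): arr[3]=16 > arr[6]=3
(3, 7): arr[3]=16 > arr[7]=5
(5, 6): arr[5]=19 > arr[6]=3
(5, 7): arr[5]=19 > arr[7]=5

Total inversions: 16

The array has 16 inversion(s): (0,1), (0,4), (0,6), (0,7), (1,4), (1,6), (1,7), (2,3), (2,4), (2,6), (2,7), (3,4), (3,6), (3,7), (5,6), (5,7). Each pair (i,j) satisfies i < j and arr[i] > arr[j].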